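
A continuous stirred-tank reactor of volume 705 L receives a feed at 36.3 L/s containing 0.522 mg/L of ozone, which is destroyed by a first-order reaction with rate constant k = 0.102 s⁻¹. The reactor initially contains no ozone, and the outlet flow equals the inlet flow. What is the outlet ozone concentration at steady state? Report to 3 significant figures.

0.175 mg/L

V dC/dt = Q(C_in − C) − k V C.
Steady state (dC/dt = 0): C_ss = Q C_in/(Q + kV) = C_in/(1 + kV/Q).
C_ss = 36.3·0.522/(36.3 + 0.102·705) = 18.949/108.21 = 0.17511 mg/L.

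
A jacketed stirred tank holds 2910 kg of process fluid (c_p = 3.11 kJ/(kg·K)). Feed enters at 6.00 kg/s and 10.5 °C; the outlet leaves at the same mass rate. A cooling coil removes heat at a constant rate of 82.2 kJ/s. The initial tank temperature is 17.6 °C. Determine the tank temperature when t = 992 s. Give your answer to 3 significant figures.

Energy balance: M c_p dT/dt = ṁ c_p (T_in − T) − 82.2.
τ = M/ṁ = 485.00 s; T_ss = T_in − Q̇/(ṁ c_p) = 10.5 − 82.2/(6.00·3.11) = 6.0949 °C.
This is linear first-order; T(t) = T_ss + (T₀ − T_ss) e^(−t/τ).
T(992) = 6.0949 + (11.505)·e^(−992/485.00) = 6.0949 + (11.505)·0.12933 = 7.5829 °C.

7.58 °C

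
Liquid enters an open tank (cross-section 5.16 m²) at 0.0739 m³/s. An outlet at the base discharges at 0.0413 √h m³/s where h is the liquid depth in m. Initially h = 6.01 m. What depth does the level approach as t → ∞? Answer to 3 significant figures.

Mass balance (ρ constant): A dh/dt = Q_in − 0.0413 √h. At steady state dh/dt = 0:
Q_in = 0.0413 √h_ss ⇒ √h_ss = 0.0739/0.0413 = 1.7893.
h_ss = 1.7893² = 3.2018 m. (Since h₀ = 6.01 m > h_ss, the level will fall toward this value.)

3.20 m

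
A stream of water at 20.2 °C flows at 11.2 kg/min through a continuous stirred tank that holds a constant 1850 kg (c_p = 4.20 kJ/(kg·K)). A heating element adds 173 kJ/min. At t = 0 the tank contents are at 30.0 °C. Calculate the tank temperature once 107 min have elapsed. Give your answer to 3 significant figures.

27.1 °C

First-law balance (no shaft work): M c_p dT/dt = ṁ c_p (T_in − T) + 173.
Rearrange: dT/dt = (T_ss − T)/τ with τ = M/ṁ = 165.18 min and T_ss = T_in + Q̇/(ṁ c_p) = 23.878 °C.
Integrating: T(t) = T_ss + (T₀ − T_ss) e^(−t/τ).
T(107) = 23.878 + (6.1223)·e^(−107/165.18) = 23.878 + (6.1223)·0.52320 = 27.081 °C.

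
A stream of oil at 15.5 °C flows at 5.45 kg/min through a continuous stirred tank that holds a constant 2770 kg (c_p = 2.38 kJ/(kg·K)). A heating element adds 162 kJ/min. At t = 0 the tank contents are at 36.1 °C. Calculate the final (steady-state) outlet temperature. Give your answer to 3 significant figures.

M c_p dT/dt = ṁ c_p (T_in − T) + Q̇.
At steady state dT/dt = 0 ⇒ T_ss = T_in + Q̇/(ṁ c_p) = 15.5 + 162/(5.45·2.38) = 27.989 °C.

28.0 °C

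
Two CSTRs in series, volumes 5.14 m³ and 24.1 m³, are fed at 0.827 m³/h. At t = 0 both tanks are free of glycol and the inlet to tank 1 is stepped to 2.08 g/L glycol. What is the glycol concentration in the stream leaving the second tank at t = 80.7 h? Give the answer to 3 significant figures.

1.91 g/L

Species balance on tank i: dCᵢ/dt = (Cᵢ₋₁ − Cᵢ)/τᵢ with τᵢ = Vᵢ/Q.
τ₁ = 5.14/0.827 = 6.2152 h; τ₂ = 24.1/0.827 = 29.141 h.
Tank 1: C₁ = C_in(1 − e^(−t/τ₁)). Tank 2 (τ₁ ≠ τ₂): C₂ = C_in[1 − (τ₁ e^(−t/τ₁) − τ₂ e^(−t/τ₂))/(τ₁ − τ₂)].
At t = 80.7: e^(−t/τ₁) = 2.2963e-06, e^(−t/τ₂) = 0.062709.
C₂ = 2.08·[1 − (6.2152·2.2963e-06 − 29.141·0.062709)/(-22.926)] = 2.08·0.92029 = 1.9142 g/L.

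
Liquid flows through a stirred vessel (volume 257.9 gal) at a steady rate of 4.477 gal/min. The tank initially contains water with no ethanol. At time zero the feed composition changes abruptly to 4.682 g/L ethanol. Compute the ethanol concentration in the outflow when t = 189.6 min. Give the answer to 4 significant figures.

4.508 g/L

Unsteady species balance (constant V, well mixed): V dC/dt = Q(C_in − C).
Time constant τ = V/Q = 257.9/4.477 = 57.6055 min.
C approaches C_in exponentially: C(t) = C_in + (C₀ − C_in) e^(−t/τ).
C(189.6) = 4.682 + (0 − 4.682)·e^(−189.6/57.6055) = 4.682 + (-4.68200)·0.0372036 = 4.50781 g/L.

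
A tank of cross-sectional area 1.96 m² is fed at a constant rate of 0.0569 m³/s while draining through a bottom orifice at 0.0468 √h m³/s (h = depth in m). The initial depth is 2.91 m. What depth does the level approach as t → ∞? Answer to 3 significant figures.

A dh/dt = Q_in − 0.0468 √h. Steady state requires inflow = outflow:
Q_in = 0.0468 √h_ss ⇒ √h_ss = 0.0569/0.0468 = 1.2158.
h_ss = 1.2158² = 1.4782 m. (Since h₀ = 2.91 m > h_ss, the level will fall toward this value.)

1.48 m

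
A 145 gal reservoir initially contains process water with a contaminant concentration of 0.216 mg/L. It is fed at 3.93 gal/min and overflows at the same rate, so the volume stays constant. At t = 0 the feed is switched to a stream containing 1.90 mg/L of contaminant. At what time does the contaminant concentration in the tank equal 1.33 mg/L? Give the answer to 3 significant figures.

Accumulation = in − out for the solute gives V dC/dt = Q(C_in − C), so τ = V/Q = 36.896 min.
C(t) = C_in + (C₀ − C_in) e^(−t/τ). Set C = 1.33 and solve for t:
e^(−t/τ) = (C − C_in)/(C₀ − C_in) = (1.33 − 1.90)/(0.216 − 1.90) = 0.33848
t = −τ ln(…) = 36.896 × 1.0833 = 39.969 min.

40.0 min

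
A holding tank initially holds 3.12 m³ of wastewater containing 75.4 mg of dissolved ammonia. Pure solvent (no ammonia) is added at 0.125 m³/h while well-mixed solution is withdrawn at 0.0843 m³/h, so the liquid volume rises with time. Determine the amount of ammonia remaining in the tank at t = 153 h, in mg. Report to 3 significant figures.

7.77 mg

Let m(t) be the amount of ammonia. Volume: V(t) = V₀ + (Q_in − Q_out) t = 3.12 + 0.040700 t; V(153) = 9.3471 m³.
No ammonia enters, so dm/dt = −Q_out · (m/V).
Separate: dm/m = −Q_out dt/V(t) ⇒ ln(m/m₀) = −(Q_out/(Q_in−Q_out)) ln(V/V₀).
m = m₀ (V₀/V)^(Q_out/(Q_in−Q_out)) = 75.4 × (3.12/9.3471)^(2.0713) = 7.7691 mg.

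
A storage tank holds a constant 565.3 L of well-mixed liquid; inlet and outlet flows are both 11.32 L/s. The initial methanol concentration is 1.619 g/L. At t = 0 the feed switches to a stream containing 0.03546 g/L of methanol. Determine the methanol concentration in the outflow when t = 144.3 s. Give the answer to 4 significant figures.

Mass balance on the solute (V constant): V dC/dt = Q(C_in − C).
Rewrite as dC/dt + C/τ = C_in/τ, τ = V/Q = 49.9382 s.
This is linear first-order; C(t) = C_in + (C₀ − C_in) e^(−t/τ).
C(144.3) = 0.03546 + (1.619 − 0.03546)·e^(−144.3/49.9382) = 0.03546 + (1.58354)·0.0555999 = 0.123505 g/L.

0.1235 g/L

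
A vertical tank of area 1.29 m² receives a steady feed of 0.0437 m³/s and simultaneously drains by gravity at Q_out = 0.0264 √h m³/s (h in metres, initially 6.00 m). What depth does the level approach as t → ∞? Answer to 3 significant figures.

2.74 m

A dh/dt = Q_in − 0.0264 √h. Steady state requires inflow = outflow:
Q_in = 0.0264 √h_ss ⇒ √h_ss = 0.0437/0.0264 = 1.6553.
h_ss = 1.6553² = 2.7400 m. (Since h₀ = 6.00 m > h_ss, the level will fall toward this value.)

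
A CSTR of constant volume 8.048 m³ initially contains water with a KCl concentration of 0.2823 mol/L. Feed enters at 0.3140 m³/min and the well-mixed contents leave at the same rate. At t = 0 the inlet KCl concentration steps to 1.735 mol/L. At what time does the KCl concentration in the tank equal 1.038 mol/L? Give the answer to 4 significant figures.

18.82 min

Accumulation = in − out for the solute gives V dC/dt = Q(C_in − C), so τ = V/Q = 25.6306 min.
C(t) = C_in + (C₀ − C_in) e^(−t/τ). Set C = 1.038 and solve for t:
e^(−t/τ) = (C − C_in)/(C₀ − C_in) = (1.038 − 1.735)/(0.2823 − 1.735) = 0.479796
t = −τ ln(…) = 25.6306 × 0.734394 = 18.8229 min.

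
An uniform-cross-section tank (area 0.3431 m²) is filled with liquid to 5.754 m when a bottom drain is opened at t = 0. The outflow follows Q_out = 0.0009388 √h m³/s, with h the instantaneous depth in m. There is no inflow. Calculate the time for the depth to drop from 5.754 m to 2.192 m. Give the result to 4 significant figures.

A dh/dt = −Q_out = −0.0009388 √h.
This is separable: 2 d(√h)/dt = −0.0009388/A, so √h = √h₀ − (0.0009388/(2A)) t.
t = 2A(√h₀ − √h)/0.0009388 = 2·0.3431·(√5.754 − √2.192)/0.0009388
  = 0.686200 × (2.39875 − 1.48054) / 0.0009388 = 671.150 s.

671.1 s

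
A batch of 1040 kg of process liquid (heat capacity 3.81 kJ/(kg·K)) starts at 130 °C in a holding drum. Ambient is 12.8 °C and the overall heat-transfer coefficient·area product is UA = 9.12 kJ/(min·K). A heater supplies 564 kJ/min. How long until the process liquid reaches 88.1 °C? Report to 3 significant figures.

M c_p dT/dt = −UA(T − T_amb) + Q̇.
τ = M c_p/UA = 434.47 min; T_ss = T_amb + Q̇/UA = 12.8 + 564/9.12 = 74.642 °C.
T(t) = T_ss + (T₀ − T_ss)e^(−t/τ); set T = 88.1:
t = −τ ln[(T − T_ss)/(T₀ − T_ss)] = −434.47 · ln(0.24311) = 614.46 min.

614 min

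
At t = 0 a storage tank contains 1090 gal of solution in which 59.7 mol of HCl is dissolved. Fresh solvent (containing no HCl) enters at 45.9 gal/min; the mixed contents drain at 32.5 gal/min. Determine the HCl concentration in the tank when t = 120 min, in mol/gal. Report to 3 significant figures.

Total volume: dV/dt = Q_in − Q_out = 13.400 gal/min, so V(t) = 1090 + 13.400 t and V(120) = 2698.0 gal.
Solute balance: dm/dt = 0 − Q_out C = −Q_out m/V(t).
Separate: dm/m = −Q_out dt/V(t) ⇒ ln(m/m₀) = −(Q_out/(Q_in−Q_out)) ln(V/V₀).
m = m₀ (V₀/V)^(Q_out/(Q_in−Q_out)) = 59.7 × (1090/2698.0)^(2.4254) = 6.6269 mol.
C = m/V = 6.6269/2698.0 = 0.0024562 mol/gal.

0.00246 mol/gal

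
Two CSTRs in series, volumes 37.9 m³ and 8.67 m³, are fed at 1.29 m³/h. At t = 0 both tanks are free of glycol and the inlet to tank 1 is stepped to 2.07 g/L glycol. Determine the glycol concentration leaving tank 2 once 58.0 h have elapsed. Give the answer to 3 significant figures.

1.70 g/L

Each tank obeys Vᵢ dCᵢ/dt = Q(Cᵢ₋₁ − Cᵢ), so τᵢ = Vᵢ/Q.
τ₁ = 37.9/1.29 = 29.380 h; τ₂ = 8.67/1.29 = 6.7209 h.
Solving the cascade with C₁(0)=C₂(0)=0 gives C₂(t) = C_in[1 − (τ₁ e^(−t/τ₁) − τ₂ e^(−t/τ₂))/(τ₁ − τ₂)].
At t = 58.0: e^(−t/τ₁) = 0.13888, e^(−t/τ₂) = 0.00017871.
C₂ = 2.07·[1 − (29.380·0.13888 − 6.7209·0.00017871)/(22.659)] = 2.07·0.81998 = 1.6974 g/L.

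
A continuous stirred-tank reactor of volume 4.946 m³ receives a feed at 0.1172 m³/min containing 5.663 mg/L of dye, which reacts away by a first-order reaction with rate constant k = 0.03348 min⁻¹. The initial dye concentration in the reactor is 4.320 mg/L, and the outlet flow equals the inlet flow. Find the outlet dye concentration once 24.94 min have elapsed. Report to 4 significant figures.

2.821 mg/L

Species balance: V dC/dt = Q C_in − Q C − k V C.
dC/dt = (Q/V) C_in − (Q/V + k) C; effective rate a = Q/V + k = 0.0236959 + 0.03348 = 0.0571759 min⁻¹.
C_ss = Q C_in/(Q + kV) = 2.34697 mg/L; C(t) = C_ss + (C₀ − C_ss) e^(−a t).
C(24.94) = 2.34697 + (1.97303)·e^(−0.0571759·24.94) = 2.34697 + (1.97303)·0.240276 = 2.82104 mg/L.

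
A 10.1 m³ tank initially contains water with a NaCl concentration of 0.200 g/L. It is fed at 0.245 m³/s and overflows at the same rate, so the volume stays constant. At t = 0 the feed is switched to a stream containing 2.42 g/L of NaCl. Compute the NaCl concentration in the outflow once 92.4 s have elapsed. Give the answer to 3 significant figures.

2.18 g/L

Transient balance on the dissolved component: V dC/dt = Q(C_in − C).
So dC/dt = (C_in − C)/τ with τ = V/Q = 10.1/0.245 = 41.224 s.
C approaches C_in exponentially: C(t) = C_in + (C₀ − C_in) e^(−t/τ).
C(92.4) = 2.42 + (0.200 − 2.42)·e^(−92.4/41.224) = 2.42 + (-2.2200)·0.10631 = 2.1840 g/L.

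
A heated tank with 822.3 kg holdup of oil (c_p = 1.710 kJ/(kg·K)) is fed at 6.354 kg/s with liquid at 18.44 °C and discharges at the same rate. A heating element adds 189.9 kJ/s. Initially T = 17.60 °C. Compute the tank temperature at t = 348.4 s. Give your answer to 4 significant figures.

M c_p dT/dt = ṁ c_p (T_in − T) + Q̇.
Rearrange: dT/dt = (T_ss − T)/τ with τ = M/ṁ = 129.415 s and T_ss = T_in + Q̇/(ṁ c_p) = 35.9176 °C.
T approaches T_ss exponentially: T(t) = T_ss + (T₀ − T_ss) e^(−t/τ).
T(348.4) = 35.9176 + (-18.3176)·e^(−348.4/129.415) = 35.9176 + (-18.3176)·0.0677369 = 34.6768 °C.

34.68 °C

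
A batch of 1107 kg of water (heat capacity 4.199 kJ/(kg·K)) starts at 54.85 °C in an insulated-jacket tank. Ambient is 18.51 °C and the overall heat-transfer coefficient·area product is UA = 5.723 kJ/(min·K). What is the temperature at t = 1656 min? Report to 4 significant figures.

M c_p dT/dt = −UA(T − T_amb).
dT/dt = (T_ss − T)/τ with T_ss = T_amb = 18.5100 °C, τ = M c_p/UA = 1107·4.199/5.723 = 812.213 min.
Integrating: T(t) = T_ss + (T₀ − T_ss) e^(−t/τ).
T(1656) = 18.5100 + (36.3400)·0.130175 = 23.2406 °C.

23.24 °C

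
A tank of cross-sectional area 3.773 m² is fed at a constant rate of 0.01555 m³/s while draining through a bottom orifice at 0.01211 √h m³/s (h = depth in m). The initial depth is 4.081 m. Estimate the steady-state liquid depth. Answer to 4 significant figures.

1.649 m

Level balance: A dh/dt = 0.01555 − 0.01211 √h. Setting dh/dt = 0:
Q_in = 0.01211 √h_ss ⇒ √h_ss = 0.01555/0.01211 = 1.28406.
h_ss = 1.28406² = 1.64882 m. (Since h₀ = 4.081 m > h_ss, the level will fall toward this value.)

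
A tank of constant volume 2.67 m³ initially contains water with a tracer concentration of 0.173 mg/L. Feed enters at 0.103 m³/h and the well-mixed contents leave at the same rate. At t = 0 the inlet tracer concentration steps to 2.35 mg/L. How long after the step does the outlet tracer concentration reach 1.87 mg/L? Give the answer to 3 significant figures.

Transient balance on the dissolved component: V dC/dt = Q(C_in − C), so τ = V/Q = 25.922 h.
C(t) = C_in + (C₀ − C_in) e^(−t/τ). Set C = 1.87 and solve for t:
e^(−t/τ) = (C − C_in)/(C₀ − C_in) = (1.87 − 2.35)/(0.173 − 2.35) = 0.22049
t = −τ ln(…) = 25.922 × 1.5119 = 39.192 h.

39.2 h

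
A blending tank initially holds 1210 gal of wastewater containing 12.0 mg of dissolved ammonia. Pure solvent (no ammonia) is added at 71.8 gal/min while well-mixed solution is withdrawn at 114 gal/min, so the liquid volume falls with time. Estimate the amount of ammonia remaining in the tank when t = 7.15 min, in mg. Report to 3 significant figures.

5.53 mg

Let m(t) be the amount of ammonia. Volume: V(t) = V₀ + (Q_in − Q_out) t = 1210 − 42.200 t; V(7.15) = 908.27 gal.
No ammonia enters, so dm/dt = −Q_out · (m/V).
Separate: dm/m = −Q_out dt/V(t) ⇒ ln(m/m₀) = −(Q_out/(Q_in−Q_out)) ln(V/V₀).
m = m₀ (V₀/V)^(Q_out/(Q_in−Q_out)) = 12.0 × (1210/908.27)^(-2.7014) = 5.5292 mg.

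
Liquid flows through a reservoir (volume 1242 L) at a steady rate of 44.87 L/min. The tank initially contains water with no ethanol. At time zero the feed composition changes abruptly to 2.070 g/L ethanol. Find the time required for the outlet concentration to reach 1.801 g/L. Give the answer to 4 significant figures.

56.48 min

Unsteady species balance (constant V, well mixed): V dC/dt = Q(C_in − C), so τ = V/Q = 27.6800 min.
C(t) = C_in + (C₀ − C_in) e^(−t/τ). Set C = 1.801 and solve for t:
e^(−t/τ) = (C − C_in)/(C₀ − C_in) = (1.801 − 2.070)/(0 − 2.070) = 0.129952
t = −τ ln(…) = 27.6800 × 2.04059 = 56.4835 min.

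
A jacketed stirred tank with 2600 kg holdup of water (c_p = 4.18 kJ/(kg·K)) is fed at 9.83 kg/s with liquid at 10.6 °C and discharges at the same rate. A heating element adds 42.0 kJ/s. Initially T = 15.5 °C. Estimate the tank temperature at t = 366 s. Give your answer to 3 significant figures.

M c_p dT/dt = ṁ c_p (T_in − T) + Q̇.
Rearrange: dT/dt = (T_ss − T)/τ with τ = M/ṁ = 264.50 s and T_ss = T_in + Q̇/(ṁ c_p) = 11.622 °C.
Solution: T(t) = T_ss + (T₀ − T_ss) e^(−t/τ).
T(366) = 11.622 + (3.8778)·e^(−366/264.50) = 11.622 + (3.8778)·0.25063 = 12.594 °C.

12.6 °C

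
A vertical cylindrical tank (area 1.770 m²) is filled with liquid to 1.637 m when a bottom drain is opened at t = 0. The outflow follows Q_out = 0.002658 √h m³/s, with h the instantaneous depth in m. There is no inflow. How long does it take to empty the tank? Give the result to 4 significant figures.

Mass balance (ρ constant): A dh/dt = −0.002658 √h.
This is separable: 2 d(√h)/dt = −0.002658/A, so √h = √h₀ − (0.002658/(2A)) t.
Set h = 0: 2√h₀ = (0.002658/A) t_empty ⇒ t_empty = 2A√h₀/0.002658.
t_empty = 2·1.770·√1.637/0.002658 = 3.54000·1.27945/0.002658 = 1704.01 s.

1704 s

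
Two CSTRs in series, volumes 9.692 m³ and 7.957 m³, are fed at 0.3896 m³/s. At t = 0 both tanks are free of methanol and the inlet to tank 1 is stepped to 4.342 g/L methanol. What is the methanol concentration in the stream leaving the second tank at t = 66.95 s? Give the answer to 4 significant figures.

3.448 g/L

Each tank obeys Vᵢ dCᵢ/dt = Q(Cᵢ₋₁ − Cᵢ), so τᵢ = Vᵢ/Q.
τ₁ = 9.692/0.3896 = 24.8768 s; τ₂ = 7.957/0.3896 = 20.4235 s.
Solving the cascade with C₁(0)=C₂(0)=0 gives C₂(t) = C_in[1 − (τ₁ e^(−t/τ₁) − τ₂ e^(−t/τ₂))/(τ₁ − τ₂)].
At t = 66.95: e^(−t/τ₁) = 0.0677953, e^(−t/τ₂) = 0.0377004.
C₂ = 4.342·[1 − (24.8768·0.0677953 − 20.4235·0.0377004)/(4.45329)] = 4.342·0.794185 = 3.44835 g/L.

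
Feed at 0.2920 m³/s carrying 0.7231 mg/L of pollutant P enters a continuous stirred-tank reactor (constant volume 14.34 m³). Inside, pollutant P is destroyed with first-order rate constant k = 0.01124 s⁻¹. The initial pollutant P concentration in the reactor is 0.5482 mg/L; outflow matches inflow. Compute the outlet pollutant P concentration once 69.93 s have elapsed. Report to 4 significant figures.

0.4749 mg/L

Species balance: V dC/dt = Q C_in − Q C − k V C.
This is linear with rate a = Q/V + k = 0.0316026 s⁻¹.
C_ss = Q C_in/(Q + kV) = 0.465917 mg/L; C(t) = C_ss + (C₀ − C_ss) e^(−a t).
C(69.93) = 0.465917 + (0.0822826)·e^(−0.0316026·69.93) = 0.465917 + (0.0822826)·0.109704 = 0.474944 mg/L.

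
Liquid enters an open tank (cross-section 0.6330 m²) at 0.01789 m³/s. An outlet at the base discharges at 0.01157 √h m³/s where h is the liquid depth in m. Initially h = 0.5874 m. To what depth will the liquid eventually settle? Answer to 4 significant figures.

A dh/dt = Q_in − 0.01157 √h. Steady state requires inflow = outflow:
Q_in = 0.01157 √h_ss ⇒ √h_ss = 0.01789/0.01157 = 1.54624.
h_ss = 1.54624² = 2.39086 m. (Since h₀ = 0.5874 m < h_ss, the level will rise toward this value.)

2.391 m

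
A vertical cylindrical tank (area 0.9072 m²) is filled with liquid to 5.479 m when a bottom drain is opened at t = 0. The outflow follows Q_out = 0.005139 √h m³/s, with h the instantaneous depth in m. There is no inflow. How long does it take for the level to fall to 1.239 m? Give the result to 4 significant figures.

Unsteady balance on liquid volume: A dh/dt = −0.005139 √h.
Separate and integrate: 2(√h − √h₀) = −(0.005139/A) t.
t = 2A(√h₀ − √h)/0.005139 = 2·0.9072·(√5.479 − √1.239)/0.005139
  = 1.81440 × (2.34073 − 1.11310) / 0.005139 = 433.430 s.

433.4 s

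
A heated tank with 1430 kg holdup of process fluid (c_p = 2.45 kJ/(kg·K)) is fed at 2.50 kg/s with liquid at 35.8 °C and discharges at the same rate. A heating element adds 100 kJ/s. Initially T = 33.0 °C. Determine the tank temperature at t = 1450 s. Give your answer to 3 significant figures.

50.6 °C

First-law balance (no shaft work): M c_p dT/dt = ṁ c_p (T_in − T) + 100.
Rearrange: dT/dt = (T_ss − T)/τ with τ = M/ṁ = 572.00 s and T_ss = T_in + Q̇/(ṁ c_p) = 52.127 °C.
This is linear first-order; T(t) = T_ss + (T₀ − T_ss) e^(−t/τ).
T(1450) = 52.127 + (-19.127)·e^(−1450/572.00) = 52.127 + (-19.127)·0.079264 = 50.610 °C.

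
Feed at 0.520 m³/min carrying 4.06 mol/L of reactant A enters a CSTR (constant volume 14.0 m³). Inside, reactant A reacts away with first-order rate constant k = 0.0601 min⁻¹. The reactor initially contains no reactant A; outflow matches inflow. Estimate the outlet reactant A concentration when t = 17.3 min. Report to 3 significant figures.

1.26 mol/L

V dC/dt = Q(C_in − C) − k V C.
This is linear with rate a = Q/V + k = 0.097243 min⁻¹.
C_ss = Q C_in/(Q + kV) = 1.5508 mol/L; C(t) = C_ss + (C₀ − C_ss) e^(−a t).
C(17.3) = 1.5508 + (-1.5508)·e^(−0.097243·17.3) = 1.5508 + (-1.5508)·0.18595 = 1.2624 mol/L.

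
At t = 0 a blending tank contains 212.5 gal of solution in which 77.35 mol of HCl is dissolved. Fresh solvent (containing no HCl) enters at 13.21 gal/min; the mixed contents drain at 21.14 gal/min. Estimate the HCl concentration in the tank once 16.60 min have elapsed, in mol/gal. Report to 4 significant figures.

0.07279 mol/gal

Let m(t) be the amount of HCl. Volume: V(t) = V₀ + (Q_in − Q_out) t = 212.5 − 7.93000 t; V(16.60) = 80.8620 gal.
Solute balance: dm/dt = 0 − Q_out C = −Q_out m/V(t).
Separate: dm/m = −Q_out dt/V(t) ⇒ ln(m/m₀) = −(Q_out/(Q_in−Q_out)) ln(V/V₀).
m = m₀ (V₀/V)^(Q_out/(Q_in−Q_out)) = 77.35 × (212.5/80.8620)^(-2.66583) = 5.88628 mol.
C = m/V = 5.88628/80.8620 = 0.0727942 mol/gal.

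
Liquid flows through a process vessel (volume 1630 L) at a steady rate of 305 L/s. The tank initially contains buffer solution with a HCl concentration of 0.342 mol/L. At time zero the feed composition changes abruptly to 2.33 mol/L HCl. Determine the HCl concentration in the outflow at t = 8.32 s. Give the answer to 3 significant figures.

Unsteady species balance (constant V, well mixed): V dC/dt = Q(C_in − C).
Rewrite as dC/dt + C/τ = C_in/τ, τ = V/Q = 5.3443 s.
This is linear first-order; C(t) = C_in + (C₀ − C_in) e^(−t/τ).
C(8.32) = 2.33 + (0.342 − 2.33)·e^(−8.32/5.3443) = 2.33 + (-1.9880)·0.21081 = 1.9109 mol/L.

1.91 mol/L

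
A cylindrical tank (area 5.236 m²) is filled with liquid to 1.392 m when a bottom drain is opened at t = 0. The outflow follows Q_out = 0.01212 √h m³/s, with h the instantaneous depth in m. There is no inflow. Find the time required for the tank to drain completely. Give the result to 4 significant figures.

A dh/dt = −Q_out = −0.01212 √h.
Separate and integrate: 2(√h − √h₀) = −(0.01212/A) t.
Set h = 0: 2√h₀ = (0.01212/A) t_empty ⇒ t_empty = 2A√h₀/0.01212.
t_empty = 2·5.236·√1.392/0.01212 = 10.4720·1.17983/0.01212 = 1019.40 s.

1019 s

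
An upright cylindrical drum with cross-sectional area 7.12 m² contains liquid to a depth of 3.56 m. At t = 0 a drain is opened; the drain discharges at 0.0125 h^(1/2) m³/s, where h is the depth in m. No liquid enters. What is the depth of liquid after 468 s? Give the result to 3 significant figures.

2.18 m

Mass balance (ρ constant): A dh/dt = −0.0125 √h.
Separate and integrate: 2(√h − √h₀) = −(0.0125/A) t.
√h = √3.56 − 0.0125·468/(2·7.12) = 1.8868 − 0.41081 = 1.4760.
h = 1.4760² = 2.1785 m.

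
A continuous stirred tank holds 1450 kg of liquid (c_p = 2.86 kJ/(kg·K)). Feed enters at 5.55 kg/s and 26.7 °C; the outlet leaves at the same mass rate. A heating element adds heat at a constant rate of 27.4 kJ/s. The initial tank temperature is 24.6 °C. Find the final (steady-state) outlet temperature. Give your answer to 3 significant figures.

28.4 °C

M c_p dT/dt = ṁ c_p (T_in − T) + Q̇.
At steady state dT/dt = 0 ⇒ T_ss = T_in + Q̇/(ṁ c_p) = 26.7 + 27.4/(5.55·2.86) = 28.426 °C.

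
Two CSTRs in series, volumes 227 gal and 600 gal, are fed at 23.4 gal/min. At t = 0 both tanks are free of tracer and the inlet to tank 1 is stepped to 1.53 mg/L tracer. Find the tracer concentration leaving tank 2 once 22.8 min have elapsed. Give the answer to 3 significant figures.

Each tank obeys Vᵢ dCᵢ/dt = Q(Cᵢ₋₁ − Cᵢ), so τᵢ = Vᵢ/Q.
τ₁ = 227/23.4 = 9.7009 min; τ₂ = 600/23.4 = 25.641 min.
Tank 1: C₁ = C_in(1 − e^(−t/τ₁)). Tank 2 (τ₁ ≠ τ₂): C₂ = C_in[1 − (τ₁ e^(−t/τ₁) − τ₂ e^(−t/τ₂))/(τ₁ − τ₂)].
At t = 22.8: e^(−t/τ₁) = 0.095340, e^(−t/τ₂) = 0.41098.
C₂ = 1.53·[1 − (9.7009·0.095340 − 25.641·0.41098)/(-15.940)] = 1.53·0.39692 = 0.60729 mg/L.

0.607 mg/L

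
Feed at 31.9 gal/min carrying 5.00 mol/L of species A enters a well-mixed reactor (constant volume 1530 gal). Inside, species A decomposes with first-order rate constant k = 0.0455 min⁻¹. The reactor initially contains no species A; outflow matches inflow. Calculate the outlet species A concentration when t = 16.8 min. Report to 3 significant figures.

V dC/dt = Q(C_in − C) − k V C.
This is linear with rate a = Q/V + k = 0.066350 min⁻¹.
C_ss = Q C_in/(Q + kV) = 1.5712 mol/L; C(t) = C_ss + (C₀ − C_ss) e^(−a t).
C(16.8) = 1.5712 + (-1.5712)·e^(−0.066350·16.8) = 1.5712 + (-1.5712)·0.32802 = 1.0558 mol/L.

1.06 mol/L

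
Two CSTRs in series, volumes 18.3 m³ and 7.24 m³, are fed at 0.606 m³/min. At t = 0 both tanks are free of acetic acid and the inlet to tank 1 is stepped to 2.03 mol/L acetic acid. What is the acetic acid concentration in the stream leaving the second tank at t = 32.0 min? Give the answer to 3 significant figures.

0.957 mol/L

Species balance on tank i: dCᵢ/dt = (Cᵢ₋₁ − Cᵢ)/τᵢ with τᵢ = Vᵢ/Q.
τ₁ = 18.3/0.606 = 30.198 min; τ₂ = 7.24/0.606 = 11.947 min.
Tank 1: C₁ = C_in(1 − e^(−t/τ₁)). Tank 2 (τ₁ ≠ τ₂): C₂ = C_in[1 − (τ₁ e^(−t/τ₁) − τ₂ e^(−t/τ₂))/(τ₁ − τ₂)].
At t = 32.0: e^(−t/τ₁) = 0.34657, e^(−t/τ₂) = 0.068669.
C₂ = 2.03·[1 − (30.198·0.34657 − 11.947·0.068669)/(18.251)] = 2.03·0.47151 = 0.95717 mol/L.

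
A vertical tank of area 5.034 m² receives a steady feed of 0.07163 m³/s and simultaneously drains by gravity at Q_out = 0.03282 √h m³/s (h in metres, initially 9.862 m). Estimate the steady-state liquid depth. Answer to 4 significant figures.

4.763 m

Volume balance on the tank: A dh/dt = Q_in − 0.03282 √h. At steady state dh/dt = 0:
Q_in = 0.03282 √h_ss ⇒ √h_ss = 0.07163/0.03282 = 2.18251.
h_ss = 2.18251² = 4.76335 m. (Since h₀ = 9.862 m > h_ss, the level will fall toward this value.)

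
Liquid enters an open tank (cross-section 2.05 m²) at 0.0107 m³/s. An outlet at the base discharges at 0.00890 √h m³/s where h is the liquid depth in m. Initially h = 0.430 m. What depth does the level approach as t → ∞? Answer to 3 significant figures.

1.45 m

Accumulation of liquid (constant cross-section A): A dh/dt = Q_in − 0.00890 √h. At steady state dh/dt = 0:
Q_in = 0.00890 √h_ss ⇒ √h_ss = 0.0107/0.00890 = 1.2022.
h_ss = 1.2022² = 1.4454 m. (Since h₀ = 0.430 m < h_ss, the level will rise toward this value.)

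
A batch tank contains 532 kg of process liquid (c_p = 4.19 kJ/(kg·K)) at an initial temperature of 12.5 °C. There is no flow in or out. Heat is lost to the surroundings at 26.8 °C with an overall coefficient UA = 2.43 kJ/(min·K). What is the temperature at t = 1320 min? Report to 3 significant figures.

Lumped-capacitance energy balance: M c_p dT/dt = UA(T_amb − T).
dT/dt = (T_ss − T)/τ with T_ss = T_amb = 26.800 °C, τ = M c_p/UA = 532·4.19/2.43 = 917.32 min.
Integrating: T(t) = T_ss + (T₀ − T_ss) e^(−t/τ).
T(1320) = 26.800 + (-14.300)·0.23717 = 23.408 °C.

23.4 °C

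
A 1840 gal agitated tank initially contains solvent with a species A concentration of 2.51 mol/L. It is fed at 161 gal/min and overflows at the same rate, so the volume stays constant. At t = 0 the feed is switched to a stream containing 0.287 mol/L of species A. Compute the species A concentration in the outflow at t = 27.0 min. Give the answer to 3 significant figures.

0.496 mol/L

Unsteady species balance (constant V, well mixed): V dC/dt = Q(C_in − C).
Time constant τ = V/Q = 1840/161 = 11.429 min.
Solution: C(t) = C_in + (C₀ − C_in) e^(−t/τ).
C(27.0) = 0.287 + (2.51 − 0.287)·e^(−27.0/11.429) = 0.287 + (2.2230)·0.094184 = 0.49637 mol/L.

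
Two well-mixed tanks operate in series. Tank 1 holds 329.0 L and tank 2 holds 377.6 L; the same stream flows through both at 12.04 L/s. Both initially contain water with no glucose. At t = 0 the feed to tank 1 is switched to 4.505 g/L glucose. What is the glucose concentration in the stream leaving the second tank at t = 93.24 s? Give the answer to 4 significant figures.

3.720 g/L

Time constants: τᵢ = Vᵢ/Q for each well-mixed tank.
τ₁ = 329.0/12.04 = 27.3256 s; τ₂ = 377.6/12.04 = 31.3621 s.
Tank 1: C₁ = C_in(1 − e^(−t/τ₁)). Tank 2 (τ₁ ≠ τ₂): C₂ = C_in[1 − (τ₁ e^(−t/τ₁) − τ₂ e^(−t/τ₂))/(τ₁ − τ₂)].
At t = 93.24: e^(−t/τ₁) = 0.0329690, e^(−t/τ₂) = 0.0511490.
C₂ = 4.505·[1 − (27.3256·0.0329690 − 31.3621·0.0511490)/(-4.03654)] = 4.505·0.825781 = 3.72014 g/L.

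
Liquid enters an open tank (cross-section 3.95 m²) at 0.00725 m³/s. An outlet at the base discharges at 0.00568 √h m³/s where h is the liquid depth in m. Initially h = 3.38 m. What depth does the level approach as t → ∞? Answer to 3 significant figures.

A dh/dt = Q_in − 0.00568 √h. Steady state requires inflow = outflow:
Q_in = 0.00568 √h_ss ⇒ √h_ss = 0.00725/0.00568 = 1.2764.
h_ss = 1.2764² = 1.6292 m. (Since h₀ = 3.38 m > h_ss, the level will fall toward this value.)

1.63 m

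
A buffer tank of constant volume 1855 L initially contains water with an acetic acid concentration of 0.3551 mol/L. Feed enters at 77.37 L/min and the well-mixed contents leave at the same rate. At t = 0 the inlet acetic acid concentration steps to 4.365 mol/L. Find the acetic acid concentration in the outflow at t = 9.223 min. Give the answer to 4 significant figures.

Species balance on the tank: V dC/dt = Q(C_in − C).
So dC/dt = (C_in − C)/τ with τ = V/Q = 1855/77.37 = 23.9757 min.
C approaches C_in exponentially: C(t) = C_in + (C₀ − C_in) e^(−t/τ).
C(9.223) = 4.365 + (0.3551 − 4.365)·e^(−9.223/23.9757) = 4.365 + (-4.00990)·0.680668 = 1.63559 mol/L.

1.636 mol/L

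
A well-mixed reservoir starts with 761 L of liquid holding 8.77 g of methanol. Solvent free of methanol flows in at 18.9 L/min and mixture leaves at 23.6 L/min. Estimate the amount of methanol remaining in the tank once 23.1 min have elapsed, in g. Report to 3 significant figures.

Total volume: dV/dt = Q_in − Q_out = -4.7000 L/min, so V(t) = 761 − 4.7000 t and V(23.1) = 652.43 L.
Species balance (pure solvent in): dm/dt = −Q_out · m/V(t).
dm/m = −Q_out dt/(V₀ − 4.7000 t); integrating gives ln(m/m₀) = −(Q_out/(Q_in−Q_out)) ln(V/V₀).
m = m₀ (V₀/V)^(Q_out/(Q_in−Q_out)) = 8.77 × (761/652.43)^(-5.0213) = 4.0488 g.

4.05 g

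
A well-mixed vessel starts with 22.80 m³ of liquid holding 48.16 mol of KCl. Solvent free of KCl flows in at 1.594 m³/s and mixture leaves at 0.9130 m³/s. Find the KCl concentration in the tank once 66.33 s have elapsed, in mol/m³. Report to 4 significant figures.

0.1638 mol/m³

Total volume: dV/dt = Q_in − Q_out = 0.681000 m³/s, so V(t) = 22.80 + 0.681000 t and V(66.33) = 67.9707 m³.
Species balance (pure solvent in): dm/dt = −Q_out · m/V(t).
dm/m = −Q_out dt/(V₀ + 0.681000 t); integrating gives ln(m/m₀) = −(Q_out/(Q_in−Q_out)) ln(V/V₀).
m = m₀ (V₀/V)^(Q_out/(Q_in−Q_out)) = 48.16 × (22.80/67.9707)^(1.34068) = 11.1349 mol.
C = m/V = 11.1349/67.9707 = 0.163819 mol/m³.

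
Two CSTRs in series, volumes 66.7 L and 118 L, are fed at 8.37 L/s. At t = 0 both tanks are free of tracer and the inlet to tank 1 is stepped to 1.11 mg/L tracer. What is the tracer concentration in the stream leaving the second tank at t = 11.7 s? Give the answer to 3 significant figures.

Species balance on tank i: dCᵢ/dt = (Cᵢ₋₁ − Cᵢ)/τᵢ with τᵢ = Vᵢ/Q.
τ₁ = 66.7/8.37 = 7.9689 s; τ₂ = 118/8.37 = 14.098 s.
Tank 1: C₁ = C_in(1 − e^(−t/τ₁)). Tank 2 (τ₁ ≠ τ₂): C₂ = C_in[1 − (τ₁ e^(−t/τ₁) − τ₂ e^(−t/τ₂))/(τ₁ − τ₂)].
At t = 11.7: e^(−t/τ₁) = 0.23034, e^(−t/τ₂) = 0.43609.
C₂ = 1.11·[1 − (7.9689·0.23034 − 14.098·0.43609)/(-6.1290)] = 1.11·0.29639 = 0.32900 mg/L.

0.329 mg/L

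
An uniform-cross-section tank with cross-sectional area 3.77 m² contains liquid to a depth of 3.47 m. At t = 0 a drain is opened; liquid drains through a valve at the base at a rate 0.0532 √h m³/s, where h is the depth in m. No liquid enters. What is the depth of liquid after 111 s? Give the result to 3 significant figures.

1.17 m

With no inflow, A dh/dt = −0.0532 √h.
This is separable: 2 d(√h)/dt = −0.0532/A, so √h = √h₀ − (0.0532/(2A)) t.
√h = √3.47 − 0.0532·111/(2·3.77) = 1.8628 − 0.78318 = 1.0796.
h = 1.0796² = 1.1656 m.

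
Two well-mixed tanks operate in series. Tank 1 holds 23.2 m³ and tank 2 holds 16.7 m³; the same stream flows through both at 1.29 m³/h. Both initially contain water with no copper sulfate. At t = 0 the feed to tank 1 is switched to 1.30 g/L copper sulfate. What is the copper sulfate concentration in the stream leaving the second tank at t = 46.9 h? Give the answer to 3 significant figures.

Species balance on tank i: dCᵢ/dt = (Cᵢ₋₁ − Cᵢ)/τᵢ with τᵢ = Vᵢ/Q.
τ₁ = 23.2/1.29 = 17.984 h; τ₂ = 16.7/1.29 = 12.946 h.
Tank 1: C₁ = C_in(1 − e^(−t/τ₁)). Tank 2 (τ₁ ≠ τ₂): C₂ = C_in[1 − (τ₁ e^(−t/τ₁) − τ₂ e^(−t/τ₂))/(τ₁ − τ₂)].
At t = 46.9: e^(−t/τ₁) = 0.073696, e^(−t/τ₂) = 0.026707.
C₂ = 1.30·[1 − (17.984·0.073696 − 12.946·0.026707)/(5.0388)] = 1.30·0.80558 = 1.0473 g/L.

1.05 g/L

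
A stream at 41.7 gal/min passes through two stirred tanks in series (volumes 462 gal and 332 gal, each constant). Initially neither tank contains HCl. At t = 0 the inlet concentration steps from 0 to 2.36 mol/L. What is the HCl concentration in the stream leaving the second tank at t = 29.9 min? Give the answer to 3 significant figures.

1.94 mol/L

Species balance on tank i: dCᵢ/dt = (Cᵢ₋₁ − Cᵢ)/τᵢ with τᵢ = Vᵢ/Q.
τ₁ = 462/41.7 = 11.079 min; τ₂ = 332/41.7 = 7.9616 min.
Solving the cascade with C₁(0)=C₂(0)=0 gives C₂(t) = C_in[1 − (τ₁ e^(−t/τ₁) − τ₂ e^(−t/τ₂))/(τ₁ − τ₂)].
At t = 29.9: e^(−t/τ₁) = 0.067288, e^(−t/τ₂) = 0.023388.
C₂ = 2.36·[1 − (11.079·0.067288 − 7.9616·0.023388)/(3.1175)] = 2.36·0.82060 = 1.9366 mol/L.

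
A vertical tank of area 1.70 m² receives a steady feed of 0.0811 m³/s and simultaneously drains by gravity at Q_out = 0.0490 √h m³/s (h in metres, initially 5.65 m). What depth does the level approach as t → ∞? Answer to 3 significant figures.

2.74 m

Level balance: A dh/dt = 0.0811 − 0.0490 √h. Setting dh/dt = 0:
Q_in = 0.0490 √h_ss ⇒ √h_ss = 0.0811/0.0490 = 1.6551.
h_ss = 1.6551² = 2.7394 m. (Since h₀ = 5.65 m > h_ss, the level will fall toward this value.)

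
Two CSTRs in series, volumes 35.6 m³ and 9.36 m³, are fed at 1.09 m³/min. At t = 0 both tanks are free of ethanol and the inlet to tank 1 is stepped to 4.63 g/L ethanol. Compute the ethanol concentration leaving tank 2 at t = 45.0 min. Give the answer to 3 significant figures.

3.05 g/L

Each tank obeys Vᵢ dCᵢ/dt = Q(Cᵢ₋₁ − Cᵢ), so τᵢ = Vᵢ/Q.
τ₁ = 35.6/1.09 = 32.661 min; τ₂ = 9.36/1.09 = 8.5872 min.
Tank 1: C₁ = C_in(1 − e^(−t/τ₁)). Tank 2 (τ₁ ≠ τ₂): C₂ = C_in[1 − (τ₁ e^(−t/τ₁) − τ₂ e^(−t/τ₂))/(τ₁ − τ₂)].
At t = 45.0: e^(−t/τ₁) = 0.25213, e^(−t/τ₂) = 0.0052982.
C₂ = 4.63·[1 − (32.661·0.25213 − 8.5872·0.0052982)/(24.073)] = 4.63·0.65982 = 3.0550 g/L.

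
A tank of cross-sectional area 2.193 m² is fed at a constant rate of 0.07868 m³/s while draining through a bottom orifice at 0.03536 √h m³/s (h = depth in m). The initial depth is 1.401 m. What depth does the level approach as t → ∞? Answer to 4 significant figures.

A dh/dt = Q_in − 0.03536 √h. Steady state requires inflow = outflow:
Q_in = 0.03536 √h_ss ⇒ √h_ss = 0.07868/0.03536 = 2.22511.
h_ss = 2.22511² = 4.95113 m. (Since h₀ = 1.401 m < h_ss, the level will rise toward this value.)

4.951 m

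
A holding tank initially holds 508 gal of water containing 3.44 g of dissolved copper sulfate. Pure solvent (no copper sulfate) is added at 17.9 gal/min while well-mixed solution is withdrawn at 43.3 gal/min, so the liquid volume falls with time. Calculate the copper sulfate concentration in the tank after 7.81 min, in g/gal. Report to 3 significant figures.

0.00478 g/gal

Total volume: dV/dt = Q_in − Q_out = -25.400 gal/min, so V(t) = 508 − 25.400 t and V(7.81) = 309.63 gal.
Solute balance: dm/dt = 0 − Q_out C = −Q_out m/V(t).
dm/m = −Q_out dt/(V₀ − 25.400 t); integrating gives ln(m/m₀) = −(Q_out/(Q_in−Q_out)) ln(V/V₀).
m = m₀ (V₀/V)^(Q_out/(Q_in−Q_out)) = 3.44 × (508/309.63)^(-1.7047) = 1.4791 g.
C = m/V = 1.4791/309.63 = 0.0047771 g/gal.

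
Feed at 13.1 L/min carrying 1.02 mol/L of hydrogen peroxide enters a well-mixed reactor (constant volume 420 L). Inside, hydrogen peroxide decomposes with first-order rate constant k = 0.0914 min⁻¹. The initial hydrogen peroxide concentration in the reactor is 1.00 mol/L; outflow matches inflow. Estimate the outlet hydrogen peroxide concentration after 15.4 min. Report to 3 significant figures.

0.372 mol/L

Accumulation = in − out − consumed: V dC/dt = Q C_in − Q C − k V C.
This is linear with rate a = Q/V + k = 0.12259 min⁻¹.
C_ss = Q C_in/(Q + kV) = 0.25952 mol/L; C(t) = C_ss + (C₀ − C_ss) e^(−a t).
C(15.4) = 0.25952 + (0.74048)·e^(−0.12259·15.4) = 0.25952 + (0.74048)·0.15139 = 0.37162 mol/L.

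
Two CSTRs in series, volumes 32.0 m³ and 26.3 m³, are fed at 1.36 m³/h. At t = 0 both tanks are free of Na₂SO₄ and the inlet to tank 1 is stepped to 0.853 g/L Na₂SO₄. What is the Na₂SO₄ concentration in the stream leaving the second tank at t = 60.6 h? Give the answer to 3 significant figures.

0.660 g/L

Species balance on tank i: dCᵢ/dt = (Cᵢ₋₁ − Cᵢ)/τᵢ with τᵢ = Vᵢ/Q.
τ₁ = 32.0/1.36 = 23.529 h; τ₂ = 26.3/1.36 = 19.338 h.
Solving the cascade with C₁(0)=C₂(0)=0 gives C₂(t) = C_in[1 − (τ₁ e^(−t/τ₁) − τ₂ e^(−t/τ₂))/(τ₁ − τ₂)].
At t = 60.6: e^(−t/τ₁) = 0.076116, e^(−t/τ₂) = 0.043557.
C₂ = 0.853·[1 − (23.529·0.076116 − 19.338·0.043557)/(4.1912)] = 0.853·0.77366 = 0.65993 g/L.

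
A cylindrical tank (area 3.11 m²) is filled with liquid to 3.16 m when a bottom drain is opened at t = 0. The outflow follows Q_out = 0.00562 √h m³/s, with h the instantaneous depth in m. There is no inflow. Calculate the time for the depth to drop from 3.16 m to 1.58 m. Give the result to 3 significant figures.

576 s

With no inflow, A dh/dt = −0.00562 √h.
Separate and integrate: 2(√h − √h₀) = −(0.00562/A) t.
t = 2A(√h₀ − √h)/0.00562 = 2·3.11·(√3.16 − √1.58)/0.00562
  = 6.2200 × (1.7776 − 1.2570) / 0.00562 = 576.24 s.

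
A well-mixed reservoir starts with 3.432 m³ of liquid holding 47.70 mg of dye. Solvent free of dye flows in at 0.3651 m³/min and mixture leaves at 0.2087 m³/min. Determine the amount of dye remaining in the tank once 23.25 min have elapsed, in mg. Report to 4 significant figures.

18.19 mg

Let m(t) be the amount of dye. Volume: V(t) = V₀ + (Q_in − Q_out) t = 3.432 + 0.156400 t; V(23.25) = 7.06830 m³.
No dye enters, so dm/dt = −Q_out · (m/V).
dm/m = −Q_out dt/(V₀ + 0.156400 t); integrating gives ln(m/m₀) = −(Q_out/(Q_in−Q_out)) ln(V/V₀).
m = m₀ (V₀/V)^(Q_out/(Q_in−Q_out)) = 47.70 × (3.432/7.06830)^(1.33440) = 18.1898 mg.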